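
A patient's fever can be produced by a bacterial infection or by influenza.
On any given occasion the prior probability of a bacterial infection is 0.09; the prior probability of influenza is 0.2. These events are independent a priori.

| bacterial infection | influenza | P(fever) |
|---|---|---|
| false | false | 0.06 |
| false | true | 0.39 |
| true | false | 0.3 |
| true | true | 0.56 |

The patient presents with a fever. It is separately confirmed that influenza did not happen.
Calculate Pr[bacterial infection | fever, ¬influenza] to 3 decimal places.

P(fever | ¬influenza) = 0.06·0.91 + 0.3·0.09 = 0.054600 + 0.027000 = 0.081600
Of this, 0.027000 comes from 0.3·0.09 (the bacterial infection=true cases).
Hence the posterior is 0.027000/0.081600 ≈ 0.331.

Pr[bacterial infection | fever, ¬influenza] ≈ 0.331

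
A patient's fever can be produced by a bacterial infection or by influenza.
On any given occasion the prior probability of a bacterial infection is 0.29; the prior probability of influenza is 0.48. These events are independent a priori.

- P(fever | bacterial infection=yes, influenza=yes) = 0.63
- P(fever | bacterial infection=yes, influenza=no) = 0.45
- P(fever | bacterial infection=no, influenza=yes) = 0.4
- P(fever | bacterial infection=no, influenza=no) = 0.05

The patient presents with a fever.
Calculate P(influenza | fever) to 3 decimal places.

P(fever) = 0.05*0.71*0.52 + 0.4*0.71*0.48 + 0.45*0.29*0.52 + 0.63*0.29*0.48 = 0.018460 + 0.136320 + 0.067860 + 0.087696 = 0.310336
The influenza-present share is 0.136320 + 0.087696 = 0.224016.
So P(influenza | fever) = 0.224016/0.310336 ≈ 0.722.

P(influenza | fever) ≈ 0.722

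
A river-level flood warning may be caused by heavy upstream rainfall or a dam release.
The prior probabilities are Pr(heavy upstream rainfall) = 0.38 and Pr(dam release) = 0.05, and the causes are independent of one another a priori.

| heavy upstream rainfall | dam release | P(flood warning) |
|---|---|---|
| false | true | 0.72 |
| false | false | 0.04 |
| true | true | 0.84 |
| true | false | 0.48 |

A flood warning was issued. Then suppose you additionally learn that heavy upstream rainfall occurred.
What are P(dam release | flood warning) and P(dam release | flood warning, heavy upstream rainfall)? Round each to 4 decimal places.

P(dam release | flood warning) ≈ 0.1628; P(dam release | flood warning, heavy upstream rainfall) ≈ 0.0843

P(flood warning) = 0.04×0.62×0.95 + 0.72×0.62×0.05 + 0.48×0.38×0.95 + 0.84×0.38×0.05 = 0.023560 + 0.022320 + 0.173280 + 0.015960 = 0.235120
Restricting to configurations with dam release present: 0.022320 + 0.015960 = 0.038280.
P(dam release | flood warning) = 0.038280 / 0.235120 ≈ 0.1628

Now also conditioning on heavy upstream rainfall=true:
Weight on dam release=true, given the evidence: 0.84×0.05 = 0.042000
The normalizing constant is 0.48×0.95 + 0.84×0.05 = 0.498000
Posterior = 0.042000 / 0.498000 ≈ 0.0843
The drop from 0.1628 to 0.0843 is the explaining-away (discounting) effect.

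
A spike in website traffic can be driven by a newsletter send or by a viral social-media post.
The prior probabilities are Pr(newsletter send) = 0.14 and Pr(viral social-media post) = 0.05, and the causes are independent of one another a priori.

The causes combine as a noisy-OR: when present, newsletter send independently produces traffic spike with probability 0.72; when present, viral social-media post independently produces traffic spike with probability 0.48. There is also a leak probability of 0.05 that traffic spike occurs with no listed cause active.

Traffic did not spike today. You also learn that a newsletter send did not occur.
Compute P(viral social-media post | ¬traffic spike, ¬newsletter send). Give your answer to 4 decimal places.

Under noisy-OR, P(traffic spike | causes) = 1 − (1−0.05)·∏(1−qᵢ) over the active causes.
P(¬traffic spike | ¬newsletter send) = 0.95×0.95 + 0.494×0.05 = 0.902500 + 0.024700 = 0.927200
Restricting to configurations with viral social-media post present: 0.494×0.05 = 0.024700.
So P(viral social-media post | ¬traffic spike, ¬newsletter send) = 0.024700/0.927200 ≈ 0.0266.

P(viral social-media post | ¬traffic spike, ¬newsletter send) ≈ 0.0266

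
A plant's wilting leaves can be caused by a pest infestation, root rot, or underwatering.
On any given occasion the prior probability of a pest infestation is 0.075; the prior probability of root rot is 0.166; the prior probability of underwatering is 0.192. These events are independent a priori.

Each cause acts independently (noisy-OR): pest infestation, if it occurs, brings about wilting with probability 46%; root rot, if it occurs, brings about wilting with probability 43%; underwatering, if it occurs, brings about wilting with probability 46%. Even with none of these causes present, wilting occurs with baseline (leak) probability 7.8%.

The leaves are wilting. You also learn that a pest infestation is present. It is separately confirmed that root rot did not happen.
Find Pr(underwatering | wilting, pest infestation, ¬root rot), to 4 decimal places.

Pr(underwatering | wilting, pest infestation, ¬root rot) ≈ 0.2571

Under noisy-OR, P(wilting | causes) = 1 − (1−0.078)·∏(1−qᵢ) over the active causes.
P(wilting | pest infestation, ¬root rot) = 0.50212·0.808 + 0.731145·0.192 = 0.405713 + 0.140380 = 0.546093
Of this, 0.140380 comes from 0.731145·0.192 (the underwatering=true cases).
Hence the posterior is 0.140380/0.546093 ≈ 0.2571.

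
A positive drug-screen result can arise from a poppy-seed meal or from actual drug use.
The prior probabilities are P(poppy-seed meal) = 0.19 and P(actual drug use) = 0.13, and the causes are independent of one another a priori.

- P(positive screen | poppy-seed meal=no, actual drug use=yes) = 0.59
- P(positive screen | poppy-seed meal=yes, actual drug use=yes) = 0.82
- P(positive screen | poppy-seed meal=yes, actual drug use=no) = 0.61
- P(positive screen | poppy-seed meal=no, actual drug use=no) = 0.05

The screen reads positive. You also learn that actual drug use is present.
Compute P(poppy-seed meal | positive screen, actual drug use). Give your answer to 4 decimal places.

P(poppy-seed meal | positive screen, actual drug use) ≈ 0.2459

Sum P(positive screen|·) weighted by the priors over both values of poppy-seed meal:
  P(positive screen | actual drug use) = 0.59·0.81 + 0.82·0.19
        = 0.477900 + 0.155800 = 0.633700
Keeping only the poppy-seed meal-present terms gives 0.155800, so
  P(poppy-seed meal | positive screen, actual drug use) = 0.155800 / 0.633700 ≈ 0.2459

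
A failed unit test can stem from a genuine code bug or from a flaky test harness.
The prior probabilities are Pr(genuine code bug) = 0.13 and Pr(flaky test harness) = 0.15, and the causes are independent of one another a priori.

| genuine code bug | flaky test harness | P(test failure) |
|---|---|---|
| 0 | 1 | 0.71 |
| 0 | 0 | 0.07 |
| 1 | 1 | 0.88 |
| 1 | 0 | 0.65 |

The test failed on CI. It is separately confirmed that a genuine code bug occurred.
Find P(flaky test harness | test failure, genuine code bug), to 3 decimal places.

P(flaky test harness | test failure, genuine code bug) ≈ 0.193

Sum P(test failure|·) weighted by the priors over both values of flaky test harness:
  P(test failure | genuine code bug) = 0.65×0.85 + 0.88×0.15
        = 0.552500 + 0.132000 = 0.684500
The terms with flaky test harness present sum to 0.132000, so
  P(flaky test harness | test failure, genuine code bug) = 0.132000 / 0.684500 ≈ 0.193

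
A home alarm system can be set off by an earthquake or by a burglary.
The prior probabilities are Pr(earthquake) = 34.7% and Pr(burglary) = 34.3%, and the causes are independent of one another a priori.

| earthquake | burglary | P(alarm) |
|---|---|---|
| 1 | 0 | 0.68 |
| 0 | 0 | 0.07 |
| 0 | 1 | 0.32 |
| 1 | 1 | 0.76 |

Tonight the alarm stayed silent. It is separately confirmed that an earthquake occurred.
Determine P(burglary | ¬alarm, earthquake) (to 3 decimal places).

Numerator (weight on configurations with burglary): 0.24×0.343 = 0.082320
The normalizing constant is 0.32×0.657 + 0.24×0.343 = 0.292560
P(burglary | ¬alarm, earthquake) = 0.082320/0.292560 ≈ 0.281

P(burglary | ¬alarm, earthquake) ≈ 0.281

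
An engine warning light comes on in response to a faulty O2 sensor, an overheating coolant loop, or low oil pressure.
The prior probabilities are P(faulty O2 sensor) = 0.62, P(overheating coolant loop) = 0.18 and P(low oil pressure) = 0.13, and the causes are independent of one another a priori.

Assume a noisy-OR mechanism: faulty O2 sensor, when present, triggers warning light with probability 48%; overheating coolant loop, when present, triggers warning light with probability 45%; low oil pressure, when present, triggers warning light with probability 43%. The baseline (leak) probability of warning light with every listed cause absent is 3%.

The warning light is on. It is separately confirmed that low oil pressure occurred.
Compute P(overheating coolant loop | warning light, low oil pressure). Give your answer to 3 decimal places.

Under noisy-OR, P(warning light | causes) = 1 − (1−0.03)·∏(1−qᵢ) over the active causes.
Sum P(warning light|·) weighted by the priors over the 4 (faulty O2 sensor, overheating coolant loop) configurations:
  P(warning light | low oil pressure) = 0.4471·0.38·0.82 + 0.695905·0.38·0.18 + 0.712492·0.62·0.82 + 0.841871·0.62·0.18
        = 0.139316 + 0.047600 + 0.362231 + 0.093953 = 0.643100
Keeping only the overheating coolant loop-present terms gives 0.141553, so
  P(overheating coolant loop | warning light, low oil pressure) = 0.141553 / 0.643100 ≈ 0.220

P(overheating coolant loop | warning light, low oil pressure) ≈ 0.220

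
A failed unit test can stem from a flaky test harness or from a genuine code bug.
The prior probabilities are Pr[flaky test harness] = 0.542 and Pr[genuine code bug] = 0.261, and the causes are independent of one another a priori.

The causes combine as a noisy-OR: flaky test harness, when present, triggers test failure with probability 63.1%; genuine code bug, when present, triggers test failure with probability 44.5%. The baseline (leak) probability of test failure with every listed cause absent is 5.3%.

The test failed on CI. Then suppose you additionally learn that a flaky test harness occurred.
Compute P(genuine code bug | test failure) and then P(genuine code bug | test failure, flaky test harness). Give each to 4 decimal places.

Under noisy-OR, P(test failure | causes) = 1 − (1−0.053)·∏(1−qᵢ) over the active causes.
For the numerator, keep only genuine code bug=true terms: 0.056711 + 0.114027 = 0.170738
Denominator P(test failure): 0.053·0.458·0.739 + 0.474415·0.458·0.261 + 0.650557·0.542·0.739 + 0.806059·0.542·0.261 = 0.449249
Posterior = 0.170738 / 0.449249 ≈ 0.3801

Now also conditioning on flaky test harness=true:
P(test failure | flaky test harness) = 0.650557·0.739 + 0.806059·0.261 = 0.480762 + 0.210381 = 0.691143
Restricting to configurations with genuine code bug present: 0.806059·0.261 = 0.210381.
P(genuine code bug | test failure, flaky test harness) = 0.210381 / 0.691143 ≈ 0.3044

P(genuine code bug | test failure) ≈ 0.3801; P(genuine code bug | test failure, flaky test harness) ≈ 0.3044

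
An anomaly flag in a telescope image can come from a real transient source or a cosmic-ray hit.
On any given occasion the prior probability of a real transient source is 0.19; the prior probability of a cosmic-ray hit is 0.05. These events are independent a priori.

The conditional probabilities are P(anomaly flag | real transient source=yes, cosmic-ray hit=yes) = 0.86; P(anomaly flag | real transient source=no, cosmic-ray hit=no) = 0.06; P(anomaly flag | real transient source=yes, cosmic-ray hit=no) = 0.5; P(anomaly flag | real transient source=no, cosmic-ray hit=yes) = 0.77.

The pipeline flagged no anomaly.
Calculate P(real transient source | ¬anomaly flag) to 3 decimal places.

P(real transient source | ¬anomaly flag) ≈ 0.111

For the numerator, keep only real transient source=true terms: 0.090250 + 0.001330 = 0.091580
Denominator P(¬anomaly flag): 0.94·0.81·0.95 + 0.23·0.81·0.05 + 0.5·0.19·0.95 + 0.14·0.19·0.05 = 0.824225
P(real transient source | ¬anomaly flag) = 0.091580/0.824225 ≈ 0.111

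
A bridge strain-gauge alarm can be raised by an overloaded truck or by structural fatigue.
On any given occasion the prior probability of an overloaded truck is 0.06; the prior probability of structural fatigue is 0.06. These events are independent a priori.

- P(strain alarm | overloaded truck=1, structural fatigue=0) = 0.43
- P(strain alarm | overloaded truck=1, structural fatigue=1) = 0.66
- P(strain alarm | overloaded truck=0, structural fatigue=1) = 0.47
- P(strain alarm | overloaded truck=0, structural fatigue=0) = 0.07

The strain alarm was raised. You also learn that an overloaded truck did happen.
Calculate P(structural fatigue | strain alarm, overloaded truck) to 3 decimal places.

P(structural fatigue | strain alarm, overloaded truck) ≈ 0.089

P(strain alarm | overloaded truck) = 0.43*0.94 + 0.66*0.06 = 0.404200 + 0.039600 = 0.443800
Of this, 0.039600 comes from 0.66*0.06 (the structural fatigue=true cases).
So P(structural fatigue | strain alarm, overloaded truck) = 0.039600/0.443800 ≈ 0.089.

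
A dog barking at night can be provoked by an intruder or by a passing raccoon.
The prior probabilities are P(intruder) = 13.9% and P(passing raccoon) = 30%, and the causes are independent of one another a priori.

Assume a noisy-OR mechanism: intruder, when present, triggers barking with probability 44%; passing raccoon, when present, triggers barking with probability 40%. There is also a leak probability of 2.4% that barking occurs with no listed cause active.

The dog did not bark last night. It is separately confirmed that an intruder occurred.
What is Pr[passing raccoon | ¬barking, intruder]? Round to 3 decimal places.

Pr[passing raccoon | ¬barking, intruder] ≈ 0.205

Under noisy-OR, P(barking | causes) = 1 − (1−0.024)·∏(1−qᵢ) over the active causes.
Enumerate both values of passing raccoon and weight by the priors:
  P(¬barking | intruder) = 0.54656*0.7 + 0.327936*0.3
        = 0.382592 + 0.098381 = 0.480973
Keeping only the passing raccoon-present terms gives 0.098381, so
  P(passing raccoon | ¬barking, intruder) = 0.098381 / 0.480973 ≈ 0.205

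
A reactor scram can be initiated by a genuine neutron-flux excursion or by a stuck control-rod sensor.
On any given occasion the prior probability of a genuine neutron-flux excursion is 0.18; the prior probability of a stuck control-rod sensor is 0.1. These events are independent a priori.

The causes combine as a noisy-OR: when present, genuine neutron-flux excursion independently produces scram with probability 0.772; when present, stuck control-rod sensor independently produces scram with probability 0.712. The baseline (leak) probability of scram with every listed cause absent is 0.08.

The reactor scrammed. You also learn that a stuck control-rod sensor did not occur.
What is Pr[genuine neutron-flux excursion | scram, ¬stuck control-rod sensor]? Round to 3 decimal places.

Pr[genuine neutron-flux excursion | scram, ¬stuck control-rod sensor] ≈ 0.684

Under noisy-OR, P(scram | causes) = 1 − (1−0.08)·∏(1−qᵢ) over the active causes.
Sum P(scram|·) weighted by the priors over both values of genuine neutron-flux excursion:
  P(scram | ¬stuck control-rod sensor) = 0.08×0.82 + 0.79024×0.18
        = 0.065600 + 0.142243 = 0.207843
The terms with genuine neutron-flux excursion present sum to 0.142243, so
  P(genuine neutron-flux excursion | scram, ¬stuck control-rod sensor) = 0.142243 / 0.207843 ≈ 0.684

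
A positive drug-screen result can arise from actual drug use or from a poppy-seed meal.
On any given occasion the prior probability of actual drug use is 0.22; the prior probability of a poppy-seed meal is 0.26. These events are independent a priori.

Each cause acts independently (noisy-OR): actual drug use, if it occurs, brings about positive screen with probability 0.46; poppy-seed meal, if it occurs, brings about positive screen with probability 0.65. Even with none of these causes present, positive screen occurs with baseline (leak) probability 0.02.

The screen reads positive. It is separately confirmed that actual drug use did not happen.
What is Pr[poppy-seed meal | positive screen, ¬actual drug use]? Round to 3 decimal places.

Under noisy-OR, P(positive screen | causes) = 1 − (1−0.02)·∏(1−qᵢ) over the active causes.
P(positive screen | ¬actual drug use) = 0.02*0.74 + 0.657*0.26 = 0.014800 + 0.170820 = 0.185620
Restricting to configurations with poppy-seed meal present: 0.657*0.26 = 0.170820.
Hence the posterior is 0.170820/0.185620 ≈ 0.920.

Pr[poppy-seed meal | positive screen, ¬actual drug use] ≈ 0.920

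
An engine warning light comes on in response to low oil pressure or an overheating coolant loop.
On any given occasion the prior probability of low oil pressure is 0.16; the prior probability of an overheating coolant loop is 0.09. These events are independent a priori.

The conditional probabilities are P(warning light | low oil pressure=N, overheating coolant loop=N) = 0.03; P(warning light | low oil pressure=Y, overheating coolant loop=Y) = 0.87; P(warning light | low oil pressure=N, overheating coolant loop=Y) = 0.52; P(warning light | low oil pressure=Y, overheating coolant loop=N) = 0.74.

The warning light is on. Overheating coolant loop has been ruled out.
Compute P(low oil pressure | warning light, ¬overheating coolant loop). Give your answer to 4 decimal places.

P(warning light | ¬overheating coolant loop) = 0.03×0.84 + 0.74×0.16 = 0.025200 + 0.118400 = 0.143600
Of this, 0.118400 comes from 0.74×0.16 (the low oil pressure=true cases).
P(low oil pressure | warning light, ¬overheating coolant loop) = 0.118400 / 0.143600 ≈ 0.8245

P(low oil pressure | warning light, ¬overheating coolant loop) ≈ 0.8245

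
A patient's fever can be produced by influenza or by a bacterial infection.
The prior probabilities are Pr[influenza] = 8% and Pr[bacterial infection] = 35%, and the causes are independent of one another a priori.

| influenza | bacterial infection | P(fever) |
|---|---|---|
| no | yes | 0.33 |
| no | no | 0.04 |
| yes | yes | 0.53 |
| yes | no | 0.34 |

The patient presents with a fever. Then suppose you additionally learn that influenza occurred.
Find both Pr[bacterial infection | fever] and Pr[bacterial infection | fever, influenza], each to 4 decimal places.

Sum P(fever|·) weighted by the priors over the 4 (influenza, bacterial infection) configurations:
  P(fever) = 0.04×0.92×0.65 + 0.33×0.92×0.35 + 0.34×0.08×0.65 + 0.53×0.08×0.35
        = 0.023920 + 0.106260 + 0.017680 + 0.014840 = 0.162700
The terms with bacterial infection present sum to 0.121100, so
  P(bacterial infection | fever) = 0.121100 / 0.162700 ≈ 0.7443

With the extra evidence:
P(fever | influenza) = 0.34·0.65 + 0.53·0.35 = 0.221000 + 0.185500 = 0.406500
The bacterial infection-present share is 0.53·0.35 = 0.185500.
So P(bacterial infection | fever, influenza) = 0.185500/0.406500 ≈ 0.4563.
— influenza explains away the evidence for bacterial infection.

Pr[bacterial infection | fever] ≈ 0.7443; Pr[bacterial infection | fever, influenza] ≈ 0.4563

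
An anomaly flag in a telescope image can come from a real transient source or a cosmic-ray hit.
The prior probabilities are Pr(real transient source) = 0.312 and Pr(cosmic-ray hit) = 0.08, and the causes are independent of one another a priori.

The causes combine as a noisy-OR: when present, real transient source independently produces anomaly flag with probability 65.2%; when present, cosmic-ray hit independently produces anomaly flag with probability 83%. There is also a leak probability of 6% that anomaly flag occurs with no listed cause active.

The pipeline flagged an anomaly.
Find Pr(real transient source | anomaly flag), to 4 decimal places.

Pr(real transient source | anomaly flag) ≈ 0.7201

Under noisy-OR, P(anomaly flag | causes) = 1 − (1−0.06)·∏(1−qᵢ) over the active causes.
P(anomaly flag) = 0.06*0.688*0.92 + 0.8402*0.688*0.08 + 0.67288*0.312*0.92 + 0.94439*0.312*0.08 = 0.037978 + 0.046245 + 0.193143 + 0.023572 = 0.300938
Of this, 0.216715 comes from 0.193143 + 0.023572 (the real transient source=true cases).
Hence the posterior is 0.216715/0.300938 ≈ 0.7201.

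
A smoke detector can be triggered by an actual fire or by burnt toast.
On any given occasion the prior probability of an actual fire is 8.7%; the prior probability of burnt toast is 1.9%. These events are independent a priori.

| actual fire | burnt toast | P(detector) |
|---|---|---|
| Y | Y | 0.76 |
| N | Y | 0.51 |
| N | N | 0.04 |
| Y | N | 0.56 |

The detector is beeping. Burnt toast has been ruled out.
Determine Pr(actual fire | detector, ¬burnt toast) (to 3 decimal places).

Pr(actual fire | detector, ¬burnt toast) ≈ 0.572

Numerator (weight on configurations with actual fire): 0.56*0.087 = 0.048720
Normalizer over all consistent configurations: 0.04*0.913 + 0.56*0.087 = 0.085240
P(actual fire | detector, ¬burnt toast) = 0.048720/0.085240 ≈ 0.572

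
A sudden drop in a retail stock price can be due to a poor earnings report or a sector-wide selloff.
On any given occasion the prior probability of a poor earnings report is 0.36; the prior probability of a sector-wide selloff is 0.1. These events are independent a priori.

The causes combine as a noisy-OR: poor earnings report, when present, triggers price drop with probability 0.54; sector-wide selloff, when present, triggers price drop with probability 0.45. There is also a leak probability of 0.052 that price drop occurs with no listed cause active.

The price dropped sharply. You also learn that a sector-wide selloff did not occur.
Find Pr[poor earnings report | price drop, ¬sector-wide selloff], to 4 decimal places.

Under noisy-OR, P(price drop | causes) = 1 − (1−0.052)·∏(1−qᵢ) over the active causes.
By total probability over both values of poor earnings report:
  P(price drop | ¬sector-wide selloff) = 0.052×0.64 + 0.56392×0.36
        = 0.033280 + 0.203011 = 0.236291
The terms with poor earnings report present sum to 0.203011, so
  P(poor earnings report | price drop, ¬sector-wide selloff) = 0.203011 / 0.236291 ≈ 0.8592

Pr[poor earnings report | price drop, ¬sector-wide selloff] ≈ 0.8592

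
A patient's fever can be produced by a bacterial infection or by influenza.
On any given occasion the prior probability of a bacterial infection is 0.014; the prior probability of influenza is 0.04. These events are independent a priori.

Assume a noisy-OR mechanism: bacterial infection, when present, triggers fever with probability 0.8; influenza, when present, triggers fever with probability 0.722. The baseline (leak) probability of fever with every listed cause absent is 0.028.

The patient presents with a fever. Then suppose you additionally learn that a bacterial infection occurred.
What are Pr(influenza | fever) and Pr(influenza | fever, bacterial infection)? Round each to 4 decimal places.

Pr(influenza | fever) ≈ 0.4398; Pr(influenza | fever, bacterial infection) ≈ 0.0466

Under noisy-OR, P(fever | causes) = 1 − (1−0.028)·∏(1−qᵢ) over the active causes.
Enumerate the 4 (bacterial infection, influenza) configurations and weight by the priors:
  P(fever) = 0.028×0.986×0.96 + 0.729784×0.986×0.04 + 0.8056×0.014×0.96 + 0.945957×0.014×0.04
        = 0.026504 + 0.028783 + 0.010827 + 0.000530 = 0.066644
Keeping only the influenza-present terms gives 0.029313, so
  P(influenza | fever) = 0.029313 / 0.066644 ≈ 0.4398

Now also conditioning on bacterial infection=true:
P(fever | bacterial infection) = 0.8056*0.96 + 0.945957*0.04 = 0.773376 + 0.037838 = 0.811214
The influenza-present share is 0.945957*0.04 = 0.037838.
So P(influenza | fever, bacterial infection) = 0.037838/0.811214 ≈ 0.0466.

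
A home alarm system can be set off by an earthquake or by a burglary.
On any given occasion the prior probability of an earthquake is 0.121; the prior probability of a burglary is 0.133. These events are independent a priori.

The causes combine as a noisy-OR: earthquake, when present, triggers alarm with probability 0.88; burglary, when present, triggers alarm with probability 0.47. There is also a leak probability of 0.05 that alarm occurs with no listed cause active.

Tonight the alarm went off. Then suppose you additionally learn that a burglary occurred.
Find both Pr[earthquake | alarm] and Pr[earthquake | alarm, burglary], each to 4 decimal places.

Pr[earthquake | alarm] ≈ 0.5292; Pr[earthquake | alarm, burglary] ≈ 0.2067

Under noisy-OR, P(alarm | causes) = 1 − (1−0.05)·∏(1−qᵢ) over the active causes.
P(alarm) = 0.05*0.879*0.867 + 0.4965*0.879*0.133 + 0.886*0.121*0.867 + 0.93958*0.121*0.133 = 0.038105 + 0.058044 + 0.092948 + 0.015121 = 0.204218
Restricting to configurations with earthquake present: 0.092948 + 0.015121 = 0.108069.
P(earthquake | alarm) = 0.108069 / 0.204218 ≈ 0.5292

Now condition on the additional information:
P(alarm | burglary) = 0.4965·0.879 + 0.93958·0.121 = 0.436424 + 0.113689 = 0.550113
The earthquake-present share is 0.93958·0.121 = 0.113689.
Hence the posterior is 0.113689/0.550113 ≈ 0.2067.
The drop from 0.5292 to 0.2067 is the explaining-away (discounting) effect.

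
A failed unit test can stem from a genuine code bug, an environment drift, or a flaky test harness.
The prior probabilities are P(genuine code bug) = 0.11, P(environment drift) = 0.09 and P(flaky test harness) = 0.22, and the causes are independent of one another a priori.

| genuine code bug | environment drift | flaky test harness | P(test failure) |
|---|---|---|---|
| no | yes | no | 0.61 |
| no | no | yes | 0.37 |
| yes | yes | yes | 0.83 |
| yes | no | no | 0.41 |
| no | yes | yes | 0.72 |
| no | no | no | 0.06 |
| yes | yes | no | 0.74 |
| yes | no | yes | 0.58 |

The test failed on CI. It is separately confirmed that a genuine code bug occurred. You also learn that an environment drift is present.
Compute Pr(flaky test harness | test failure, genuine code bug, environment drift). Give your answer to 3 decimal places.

Pr(flaky test harness | test failure, genuine code bug, environment drift) ≈ 0.240

For the numerator, keep only flaky test harness=true terms: 0.83·0.22 = 0.182600
Normalizer over all consistent configurations: 0.74·0.78 + 0.83·0.22 = 0.759800
P(flaky test harness | test failure, genuine code bug, environment drift) = 0.182600/0.759800 ≈ 0.240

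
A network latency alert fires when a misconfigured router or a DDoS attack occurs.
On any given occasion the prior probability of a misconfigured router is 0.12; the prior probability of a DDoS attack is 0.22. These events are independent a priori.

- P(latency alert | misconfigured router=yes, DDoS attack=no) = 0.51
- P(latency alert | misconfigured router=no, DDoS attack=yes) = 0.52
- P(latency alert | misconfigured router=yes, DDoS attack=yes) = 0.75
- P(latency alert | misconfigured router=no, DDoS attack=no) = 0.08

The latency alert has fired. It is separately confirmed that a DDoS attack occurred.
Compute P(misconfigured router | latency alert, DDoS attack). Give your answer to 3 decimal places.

Numerator (weight on configurations with misconfigured router): 0.75×0.12 = 0.090000
The normalizing constant is 0.52×0.88 + 0.75×0.12 = 0.547600
P(misconfigured router | latency alert, DDoS attack) = 0.090000/0.547600 ≈ 0.164

P(misconfigured router | latency alert, DDoS attack) ≈ 0.164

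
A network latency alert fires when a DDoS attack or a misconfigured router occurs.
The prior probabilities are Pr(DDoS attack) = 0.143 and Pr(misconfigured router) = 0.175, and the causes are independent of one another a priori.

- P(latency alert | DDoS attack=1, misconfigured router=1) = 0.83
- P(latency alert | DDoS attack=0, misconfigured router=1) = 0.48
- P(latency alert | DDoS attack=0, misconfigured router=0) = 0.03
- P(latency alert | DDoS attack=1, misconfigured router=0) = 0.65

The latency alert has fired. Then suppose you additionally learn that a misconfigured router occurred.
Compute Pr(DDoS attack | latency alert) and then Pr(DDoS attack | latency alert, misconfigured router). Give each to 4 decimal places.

Enumerate the 4 (DDoS attack, misconfigured router) configurations and weight by the priors:
  P(latency alert) = 0.03×0.857×0.825 + 0.48×0.857×0.175 + 0.65×0.143×0.825 + 0.83×0.143×0.175
        = 0.021211 + 0.071988 + 0.076684 + 0.020771 = 0.190654
Keeping only the DDoS attack-present terms gives 0.097455, so
  P(DDoS attack | latency alert) = 0.097455 / 0.190654 ≈ 0.5112

With the extra evidence:
P(latency alert | misconfigured router) = 0.48×0.857 + 0.83×0.143 = 0.411360 + 0.118690 = 0.530050
The DDoS attack-present share is 0.83×0.143 = 0.118690.
So P(DDoS attack | latency alert, misconfigured router) = 0.118690/0.530050 ≈ 0.2239.
This is intercausal reasoning (explaining away): once misconfigured router accounts for the latency alert, DDoS attack becomes less likely.

Pr(DDoS attack | latency alert) ≈ 0.5112; Pr(DDoS attack | latency alert, misconfigured router) ≈ 0.2239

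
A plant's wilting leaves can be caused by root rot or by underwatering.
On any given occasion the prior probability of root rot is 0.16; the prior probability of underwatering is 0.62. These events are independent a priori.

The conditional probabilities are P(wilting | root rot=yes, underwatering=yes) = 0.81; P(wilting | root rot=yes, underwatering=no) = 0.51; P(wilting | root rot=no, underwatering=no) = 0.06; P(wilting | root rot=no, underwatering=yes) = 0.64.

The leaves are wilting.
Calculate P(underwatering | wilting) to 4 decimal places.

P(wilting) = 0.06*0.84*0.38 + 0.64*0.84*0.62 + 0.51*0.16*0.38 + 0.81*0.16*0.62 = 0.019152 + 0.333312 + 0.031008 + 0.080352 = 0.463824
Of this, 0.413664 comes from 0.333312 + 0.080352 (the underwatering=true cases).
Hence the posterior is 0.413664/0.463824 ≈ 0.8919.

P(underwatering | wilting) ≈ 0.8919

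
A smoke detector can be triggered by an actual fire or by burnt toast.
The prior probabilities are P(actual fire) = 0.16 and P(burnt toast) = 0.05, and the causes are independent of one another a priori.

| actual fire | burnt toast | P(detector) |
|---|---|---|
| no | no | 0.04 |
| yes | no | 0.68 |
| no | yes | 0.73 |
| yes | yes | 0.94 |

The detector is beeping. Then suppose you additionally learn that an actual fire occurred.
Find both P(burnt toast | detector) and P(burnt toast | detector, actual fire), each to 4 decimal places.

P(detector) = 0.04·0.84·0.95 + 0.73·0.84·0.05 + 0.68·0.16·0.95 + 0.94·0.16·0.05 = 0.031920 + 0.030660 + 0.103360 + 0.007520 = 0.173460
Restricting to configurations with burnt toast present: 0.030660 + 0.007520 = 0.038180.
So P(burnt toast | detector) = 0.038180/0.173460 ≈ 0.2201.

Now also conditioning on actual fire=true:
P(detector | actual fire) = 0.68×0.95 + 0.94×0.05 = 0.646000 + 0.047000 = 0.693000
Restricting to configurations with burnt toast present: 0.94×0.05 = 0.047000.
So P(burnt toast | detector, actual fire) = 0.047000/0.693000 ≈ 0.0678.
The drop from 0.2201 to 0.0678 is the explaining-away (discounting) effect.

P(burnt toast | detector) ≈ 0.2201; P(burnt toast | detector, actual fire) ≈ 0.0678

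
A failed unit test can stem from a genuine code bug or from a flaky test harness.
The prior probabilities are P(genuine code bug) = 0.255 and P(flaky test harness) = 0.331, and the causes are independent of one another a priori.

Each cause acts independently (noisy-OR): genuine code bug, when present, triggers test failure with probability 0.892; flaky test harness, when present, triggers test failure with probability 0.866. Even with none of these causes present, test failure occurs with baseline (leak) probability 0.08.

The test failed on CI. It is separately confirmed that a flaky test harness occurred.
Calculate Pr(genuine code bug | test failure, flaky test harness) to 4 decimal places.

Pr(genuine code bug | test failure, flaky test harness) ≈ 0.2781

Under noisy-OR, P(test failure | causes) = 1 − (1−0.08)·∏(1−qᵢ) over the active causes.
For the numerator, keep only genuine code bug=true terms: 0.986686·0.255 = 0.251605
Denominator P(test failure | flaky test harness): 0.87672·0.745 + 0.986686·0.255 = 0.904761
P(genuine code bug | test failure, flaky test harness) = 0.251605/0.904761 ≈ 0.2781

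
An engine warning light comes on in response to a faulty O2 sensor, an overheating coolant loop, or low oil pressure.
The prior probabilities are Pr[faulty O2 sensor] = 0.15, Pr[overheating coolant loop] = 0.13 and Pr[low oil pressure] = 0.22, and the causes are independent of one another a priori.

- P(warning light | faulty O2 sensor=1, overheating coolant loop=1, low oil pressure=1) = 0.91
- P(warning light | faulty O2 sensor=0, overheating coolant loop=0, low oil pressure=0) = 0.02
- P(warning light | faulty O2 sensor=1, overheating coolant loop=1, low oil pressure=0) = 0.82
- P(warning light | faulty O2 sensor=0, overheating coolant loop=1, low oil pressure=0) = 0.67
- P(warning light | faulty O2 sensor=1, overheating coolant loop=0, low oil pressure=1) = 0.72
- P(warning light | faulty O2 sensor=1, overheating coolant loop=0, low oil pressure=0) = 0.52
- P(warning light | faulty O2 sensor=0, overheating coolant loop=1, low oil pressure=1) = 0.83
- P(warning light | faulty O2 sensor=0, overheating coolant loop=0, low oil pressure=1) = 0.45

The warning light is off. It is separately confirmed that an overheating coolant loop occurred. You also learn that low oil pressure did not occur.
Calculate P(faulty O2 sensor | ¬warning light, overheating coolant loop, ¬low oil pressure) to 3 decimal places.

P(faulty O2 sensor | ¬warning light, overheating coolant loop, ¬low oil pressure) ≈ 0.088

Weight on faulty O2 sensor=true, given the evidence: 0.18·0.15 = 0.027000
Normalizer over all consistent configurations: 0.33·0.85 + 0.18·0.15 = 0.307500
Posterior = 0.027000 / 0.307500 ≈ 0.088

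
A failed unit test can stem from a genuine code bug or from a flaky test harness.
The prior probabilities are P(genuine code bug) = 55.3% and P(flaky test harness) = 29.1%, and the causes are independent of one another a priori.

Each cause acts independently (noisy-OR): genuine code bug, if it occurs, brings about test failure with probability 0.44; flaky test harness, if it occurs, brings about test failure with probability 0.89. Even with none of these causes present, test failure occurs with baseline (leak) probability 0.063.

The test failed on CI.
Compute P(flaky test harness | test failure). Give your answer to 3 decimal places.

P(flaky test harness | test failure) ≈ 0.565

Under noisy-OR, P(test failure | causes) = 1 − (1−0.063)·∏(1−qᵢ) over the active causes.
P(test failure) = 0.063×0.447×0.709 + 0.89693×0.447×0.291 + 0.47528×0.553×0.709 + 0.942281×0.553×0.291 = 0.019966 + 0.116670 + 0.186346 + 0.151635 = 0.474617
Restricting to configurations with flaky test harness present: 0.116670 + 0.151635 = 0.268305.
Hence the posterior is 0.268305/0.474617 ≈ 0.565.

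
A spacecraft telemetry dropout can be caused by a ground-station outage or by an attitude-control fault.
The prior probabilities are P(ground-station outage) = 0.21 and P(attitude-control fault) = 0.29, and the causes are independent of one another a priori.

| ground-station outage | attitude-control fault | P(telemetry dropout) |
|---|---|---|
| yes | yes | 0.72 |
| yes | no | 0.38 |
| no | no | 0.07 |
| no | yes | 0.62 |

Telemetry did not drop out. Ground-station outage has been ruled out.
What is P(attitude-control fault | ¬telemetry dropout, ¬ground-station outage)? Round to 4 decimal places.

P(¬telemetry dropout | ¬ground-station outage) = 0.93*0.71 + 0.38*0.29 = 0.660300 + 0.110200 = 0.770500
Restricting to configurations with attitude-control fault present: 0.38*0.29 = 0.110200.
P(attitude-control fault | ¬telemetry dropout, ¬ground-station outage) = 0.110200 / 0.770500 ≈ 0.1430

P(attitude-control fault | ¬telemetry dropout, ¬ground-station outage) ≈ 0.1430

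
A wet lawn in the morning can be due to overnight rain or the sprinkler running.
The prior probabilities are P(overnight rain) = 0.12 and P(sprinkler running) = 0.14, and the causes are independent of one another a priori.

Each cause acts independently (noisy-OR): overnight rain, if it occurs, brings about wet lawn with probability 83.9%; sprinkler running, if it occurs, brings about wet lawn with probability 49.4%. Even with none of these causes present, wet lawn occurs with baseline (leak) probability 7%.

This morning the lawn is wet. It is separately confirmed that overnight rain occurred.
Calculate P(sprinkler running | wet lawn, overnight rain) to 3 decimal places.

P(sprinkler running | wet lawn, overnight rain) ≈ 0.150

Under noisy-OR, P(wet lawn | causes) = 1 − (1−0.07)·∏(1−qᵢ) over the active causes.
P(wet lawn | overnight rain) = 0.85027×0.86 + 0.924237×0.14 = 0.731232 + 0.129393 = 0.860625
The sprinkler running-present share is 0.924237×0.14 = 0.129393.
P(sprinkler running | wet lawn, overnight rain) = 0.129393 / 0.860625 ≈ 0.150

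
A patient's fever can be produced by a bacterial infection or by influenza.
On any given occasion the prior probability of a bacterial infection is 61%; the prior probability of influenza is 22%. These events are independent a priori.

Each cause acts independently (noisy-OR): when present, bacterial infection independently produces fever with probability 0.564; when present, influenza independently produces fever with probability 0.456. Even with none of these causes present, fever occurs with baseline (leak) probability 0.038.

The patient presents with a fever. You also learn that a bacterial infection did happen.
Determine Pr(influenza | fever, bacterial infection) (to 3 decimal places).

Pr(influenza | fever, bacterial infection) ≈ 0.273

Under noisy-OR, P(fever | causes) = 1 − (1−0.038)·∏(1−qᵢ) over the active causes.
Enumerate both values of influenza and weight by the priors:
  P(fever | bacterial infection) = 0.580568·0.78 + 0.771829·0.22
        = 0.452843 + 0.169802 = 0.622645
Keeping only the influenza-present terms gives 0.169802, so
  P(influenza | fever, bacterial infection) = 0.169802 / 0.622645 ≈ 0.273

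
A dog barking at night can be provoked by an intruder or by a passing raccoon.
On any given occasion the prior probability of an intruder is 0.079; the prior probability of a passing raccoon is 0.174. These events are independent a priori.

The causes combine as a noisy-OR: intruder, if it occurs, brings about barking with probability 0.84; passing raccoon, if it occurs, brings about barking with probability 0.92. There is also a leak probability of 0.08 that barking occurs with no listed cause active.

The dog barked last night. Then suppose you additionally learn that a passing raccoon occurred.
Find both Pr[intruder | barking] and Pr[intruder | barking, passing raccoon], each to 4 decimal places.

Pr[intruder | barking] ≈ 0.2485; Pr[intruder | barking, passing raccoon] ≈ 0.0838

Under noisy-OR, P(barking | causes) = 1 − (1−0.08)·∏(1−qᵢ) over the active causes.
By total probability over the 4 (intruder, passing raccoon) configurations:
  P(barking) = 0.08×0.921×0.826 + 0.9264×0.921×0.174 + 0.8528×0.079×0.826 + 0.988224×0.079×0.174
        = 0.060860 + 0.148459 + 0.055649 + 0.013584 = 0.278552
Keeping only the intruder-present terms gives 0.069233, so
  P(intruder | barking) = 0.069233 / 0.278552 ≈ 0.2485

With the extra evidence:
Sum P(barking|·) weighted by the priors over both values of intruder:
  P(barking | passing raccoon) = 0.9264*0.921 + 0.988224*0.079
        = 0.853214 + 0.078070 = 0.931284
Configurations with intruder contribute 0.078070, so
  P(intruder | barking, passing raccoon) = 0.078070 / 0.931284 ≈ 0.0838
— passing raccoon explains away the evidence for intruder.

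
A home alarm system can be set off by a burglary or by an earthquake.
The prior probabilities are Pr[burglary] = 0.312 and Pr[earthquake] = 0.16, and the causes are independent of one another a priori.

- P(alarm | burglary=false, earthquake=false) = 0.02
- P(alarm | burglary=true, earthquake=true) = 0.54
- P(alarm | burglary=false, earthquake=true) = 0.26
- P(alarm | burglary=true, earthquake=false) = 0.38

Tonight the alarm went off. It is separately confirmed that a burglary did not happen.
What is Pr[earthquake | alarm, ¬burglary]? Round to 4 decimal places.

Pr[earthquake | alarm, ¬burglary] ≈ 0.7123

Enumerate both values of earthquake and weight by the priors:
  P(alarm | ¬burglary) = 0.02·0.84 + 0.26·0.16
        = 0.016800 + 0.041600 = 0.058400
The terms with earthquake present sum to 0.041600, so
  P(earthquake | alarm, ¬burglary) = 0.041600 / 0.058400 ≈ 0.7123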